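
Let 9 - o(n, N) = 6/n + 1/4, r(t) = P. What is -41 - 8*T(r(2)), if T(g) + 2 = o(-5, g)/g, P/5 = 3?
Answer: -2273/75 ≈ -30.307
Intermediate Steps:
P = 15 (P = 5*3 = 15)
r(t) = 15
o(n, N) = 35/4 - 6/n (o(n, N) = 9 - (6/n + 1/4) = 9 - (6/n + 1*(¼)) = 9 - (6/n + ¼) = 9 - (¼ + 6/n) = 9 + (-¼ - 6/n) = 35/4 - 6/n)
T(g) = -2 + 199/(20*g) (T(g) = -2 + (35/4 - 6/(-5))/g = -2 + (35/4 - 6*(-⅕))/g = -2 + (35/4 + 6/5)/g = -2 + 199/(20*g))
-41 - 8*T(r(2)) = -41 - 8*(-2 + (199/20)/15) = -41 - 8*(-2 + (199/20)*(1/15)) = -41 - 8*(-2 + 199/300) = -41 - 8*(-401/300) = -41 + 802/75 = -2273/75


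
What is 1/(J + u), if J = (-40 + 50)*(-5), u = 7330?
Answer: 1/7280 ≈ 0.00013736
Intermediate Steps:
J = -50 (J = 10*(-5) = -50)
1/(J + u) = 1/(-50 + 7330) = 1/7280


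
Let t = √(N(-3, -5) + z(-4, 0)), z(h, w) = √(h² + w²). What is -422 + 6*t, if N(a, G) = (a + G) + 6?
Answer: -422 + 6*√2 ≈ -413.51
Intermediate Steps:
N(a, G) = 6 + G + a (N(a, G) = (G + a) + 6 = 6 + G + a)
t = √2 (t = √((6 - 5 - 3) + √((-4)² + 0²)) = √(-2 + √(16 + 0)) = √(-2 + √16) = √(-2 + 4) = √2 ≈ 1.4142)
-422 + 6*t = -422 + 6*√2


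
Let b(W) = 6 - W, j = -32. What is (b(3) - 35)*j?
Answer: 1024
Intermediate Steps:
(b(3) - 35)*j = ((6 - 1*3) - 35)*(-32) = ((6 - 3) - 35)*(-32) = (3 - 35)*(-32) = -32*(-32) = 1024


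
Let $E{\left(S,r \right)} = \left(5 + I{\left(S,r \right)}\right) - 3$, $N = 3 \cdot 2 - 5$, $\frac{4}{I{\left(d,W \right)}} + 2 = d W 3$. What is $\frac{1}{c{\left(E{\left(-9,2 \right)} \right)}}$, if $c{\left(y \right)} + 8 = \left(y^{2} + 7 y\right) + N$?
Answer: $\frac{196}{2003} \approx 0.097853$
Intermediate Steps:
$I{\left(d,W \right)} = \frac{4}{-2 + 3 W d}$ ($I{\left(d,W \right)} = \frac{4}{-2 + d W 3} = \frac{4}{-2 + W d 3} = \frac{4}{-2 + 3 W d}$)
$N = 1$ ($N = 6 - 5 = 1$)
$E{\left(S,r \right)} = 2 + \frac{4}{-2 + 3 S r}$ ($E{\left(S,r \right)} = \left(5 + \frac{4}{-2 + 3 r S}\right) - 3 = \left(5 + \frac{4}{-2 + 3 S r}\right) - 3 = 2 + \frac{4}{-2 + 3 S r}$)
$c{\left(y \right)} = -7 + y^{2} + 7 y$ ($c{\left(y \right)} = -8 + \left(\left(y^{2} + 7 y\right) + 1\right) = -8 + \left(1 + y^{2} + 7 y\right) = -7 + y^{2} + 7 y$)
$\frac{1}{c{\left(E{\left(-9,2 \right)} \right)}} = \frac{1}{-7 + \left(6 \left(-9\right) 2 \frac{1}{-2 + 3 \left(-9\right) 2}\right)^{2} + 7 \cdot 6 \left(-9\right) 2 \frac{1}{-2 + 3 \left(-9\right) 2}} = \frac{1}{-7 + \left(6 \left(-9\right) 2 \frac{1}{-2 - 54}\right)^{2} + 7 \cdot 6 \left(-9\right) 2 \frac{1}{-2 - 54}} = \frac{1}{-7 + \left(6 \left(-9\right) 2 \frac{1}{-56}\right)^{2} + 7 \cdot 6 \left(-9\right) 2 \frac{1}{-56}} = \frac{1}{-7 + \left(6 \left(-9\right) 2 \left(- \frac{1}{56}\right)\right)^{2} + 7 \cdot 6 \left(-9\right) 2 \left(- \frac{1}{56}\right)} = \frac{1}{-7 + \left(\frac{27}{14}\right)^{2} + 7 \cdot \frac{27}{14}} = \frac{1}{-7 + \frac{729}{196} + \frac{27}{2}} = \frac{1}{\frac{2003}{196}} = \frac{196}{2003}$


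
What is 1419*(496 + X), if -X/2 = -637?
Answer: 2511630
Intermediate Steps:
X = 1274 (X = -2*(-637) = 1274)
1419*(496 + X) = 1419*(496 + 1274) = 1419*1770 = 2511630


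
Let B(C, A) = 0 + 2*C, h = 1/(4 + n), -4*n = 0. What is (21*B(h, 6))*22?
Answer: 231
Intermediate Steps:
n = 0 (n = -1/4*0 = 0)
h = 1/4 (h = 1/(4 + 0) = 1/4 ≈ 0.25000)
B(C, A) = 2*C
(21*B(h, 6))*22 = (21*(2*(1/4)))*22 = (21*(1/2))*22 = (21/2)*22 = 231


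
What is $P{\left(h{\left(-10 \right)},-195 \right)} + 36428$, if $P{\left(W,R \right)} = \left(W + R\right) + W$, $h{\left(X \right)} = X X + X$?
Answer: $36413$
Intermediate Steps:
$h{\left(X \right)} = X + X^{2}$ ($h{\left(X \right)} = X^{2} + X = X + X^{2}$)
$P{\left(W,R \right)} = R + 2 W$ ($P{\left(W,R \right)} = \left(R + W\right) + W = R + 2 W$)
$P{\left(h{\left(-10 \right)},-195 \right)} + 36428 = \left(-195 + 2 \left(- 10 \left(1 - 10\right)\right)\right) + 36428 = \left(-195 + 2 \left(\left(-10\right) \left(-9\right)\right)\right) + 36428 = \left(-195 + 2 \cdot 90\right) + 36428 = \left(-195 + 180\right) + 36428 = -15 + 36428 = 36413$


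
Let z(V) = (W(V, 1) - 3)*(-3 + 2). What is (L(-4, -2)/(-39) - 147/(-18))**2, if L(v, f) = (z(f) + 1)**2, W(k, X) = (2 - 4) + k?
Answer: 259081/6084 ≈ 42.584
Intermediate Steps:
W(k, X) = -2 + k
z(V) = 5 - V (z(V) = ((-2 + V) - 3)*(-3 + 2) = (-5 + V)*(-1) = 5 - V)
L(v, f) = (6 - f)**2 (L(v, f) = ((5 - f) + 1)**2 = (6 - f)**2)
(L(-4, -2)/(-39) - 147/(-18))**2 = ((-6 - 2)**2/(-39) - 147/(-18))**2 = ((-8)**2*(-1/39) - 147*(-1/18))**2 = (64*(-1/39) + 49/6)**2 = (-64/39 + 49/6)**2 = (509/78)**2 = 259081/6084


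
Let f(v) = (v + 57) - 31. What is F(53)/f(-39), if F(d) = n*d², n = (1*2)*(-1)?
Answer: 5618/13 ≈ 432.15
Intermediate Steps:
f(v) = 26 + v (f(v) = (57 + v) - 31 = 26 + v)
n = -2 (n = 2*(-1) = -2)
F(d) = -2*d²
F(53)/f(-39) = (-2*53²)/(26 - 39) = -2*2809/(-13) = -5618*(-1/13) = 5618/13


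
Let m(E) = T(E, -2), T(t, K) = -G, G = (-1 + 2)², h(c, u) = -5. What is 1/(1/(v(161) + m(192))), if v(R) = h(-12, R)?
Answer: -6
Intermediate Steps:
G = 1 (G = 1² = 1)
v(R) = -5
T(t, K) = -1 (T(t, K) = -1*1 = -1)
m(E) = -1
1/(1/(v(161) + m(192))) = 1/(1/(-5 - 1)) = 1/(1/(-6)) = 1/(-⅙) = -6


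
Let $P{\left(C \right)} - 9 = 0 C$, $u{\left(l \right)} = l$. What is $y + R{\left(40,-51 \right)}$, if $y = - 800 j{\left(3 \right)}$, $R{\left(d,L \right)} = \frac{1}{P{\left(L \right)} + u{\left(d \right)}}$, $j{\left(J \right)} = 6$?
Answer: $- \frac{235199}{49} \approx -4800.0$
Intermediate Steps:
$P{\left(C \right)} = 9$ ($P{\left(C \right)} = 9 + 0 C = 9 + 0 = 9$)
$R{\left(d,L \right)} = \frac{1}{9 + d}$
$y = -4800$ ($y = \left(-800\right) 6 = -4800$)
$y + R{\left(40,-51 \right)} = -4800 + \frac{1}{9 + 40} = -4800 + \frac{1}{49} = - \frac{235199}{49}$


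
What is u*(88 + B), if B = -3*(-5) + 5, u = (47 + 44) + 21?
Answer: 12096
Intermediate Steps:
u = 112 (u = 91 + 21 = 112)
B = 20 (B = 15 + 5 = 20)
u*(88 + B) = 112*(88 + 20) = 112*108 = 12096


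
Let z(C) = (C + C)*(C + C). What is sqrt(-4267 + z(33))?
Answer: sqrt(89) ≈ 9.4340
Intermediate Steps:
z(C) = 4*C**2 (z(C) = (2*C)*(2*C) = 4*C**2)
sqrt(-4267 + z(33)) = sqrt(-4267 + 4*33**2) = sqrt(-4267 + 4*1089) = sqrt(-4267 + 4356) = sqrt(89)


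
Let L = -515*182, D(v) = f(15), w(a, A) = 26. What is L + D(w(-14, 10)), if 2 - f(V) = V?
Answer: -93743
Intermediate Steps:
f(V) = 2 - V
D(v) = -13 (D(v) = 2 - 1*15 = 2 - 15 = -13)
L = -93730
L + D(w(-14, 10)) = -93730 - 13 = -93743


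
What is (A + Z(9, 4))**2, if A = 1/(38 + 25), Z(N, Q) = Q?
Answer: 64009/3969 ≈ 16.127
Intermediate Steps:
A = 1/63 ≈ 0.015873
(A + Z(9, 4))**2 = (1/63 + 4)**2 = (253/63)**2 = 64009/3969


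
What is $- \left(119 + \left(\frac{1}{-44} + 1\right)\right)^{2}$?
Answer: $- \frac{27867841}{1936} \approx -14395.0$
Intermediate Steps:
$- \left(119 + \left(\frac{1}{-44} + 1\right)\right)^{2} = - \left(119 + \left(- \frac{1}{44} + 1\right)\right)^{2} = - \left(119 + \frac{43}{44}\right)^{2} = - \left(\frac{5279}{44}\right)^{2} = \left(-1\right) \frac{27867841}{1936} = - \frac{27867841}{1936}$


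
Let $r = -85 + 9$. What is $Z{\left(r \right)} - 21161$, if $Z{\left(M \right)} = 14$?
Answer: $-21147$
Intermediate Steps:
$r = -76$
$Z{\left(r \right)} - 21161 = 14 - 21161 = -21147$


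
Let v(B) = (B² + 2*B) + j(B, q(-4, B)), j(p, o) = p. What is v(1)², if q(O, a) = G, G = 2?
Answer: 16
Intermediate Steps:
q(O, a) = 2
v(B) = B² + 3*B (v(B) = (B² + 2*B) + B = B² + 3*B)
v(1)² = (1*(3 + 1))² = (1*4)² = 4² = 16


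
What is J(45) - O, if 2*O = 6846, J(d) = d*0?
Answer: -3423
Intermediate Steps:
J(d) = 0
O = 3423 (O = (½)*6846 = 3423)
J(45) - O = 0 - 1*3423 = 0 - 3423 = -3423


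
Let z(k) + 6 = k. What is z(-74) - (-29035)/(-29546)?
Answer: -2392715/29546 ≈ -80.983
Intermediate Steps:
z(k) = -6 + k
z(-74) - (-29035)/(-29546) = (-6 - 74) - (-29035)/(-29546) = -80 - (-29035)*(-1)/29546 = -80 - 1*29035/29546 = -80 - 29035/29546 = -2392715/29546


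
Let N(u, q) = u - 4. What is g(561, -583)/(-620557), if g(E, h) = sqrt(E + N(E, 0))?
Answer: -sqrt(1118)/620557 ≈ -5.3881e-5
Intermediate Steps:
N(u, q) = -4 + u
g(E, h) = sqrt(-4 + 2*E) (g(E, h) = sqrt(E + (-4 + E)) = sqrt(-4 + 2*E))
g(561, -583)/(-620557) = sqrt(-4 + 2*561)/(-620557) = sqrt(-4 + 1122)*(-1/620557) = sqrt(1118)*(-1/620557) = -sqrt(1118)/620557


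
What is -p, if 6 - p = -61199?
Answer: -61205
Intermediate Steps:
p = 61205 (p = 6 - 1*(-61199) = 6 + 61199 = 61205)
-p = -1*61205 = -61205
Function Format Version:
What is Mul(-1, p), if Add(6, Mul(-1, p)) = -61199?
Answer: -61205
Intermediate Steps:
p = 61205 (p = Add(6, Mul(-1, -61199)) = Add(6, 61199) = 61205)
Mul(-1, p) = Mul(-1, 61205) = -61205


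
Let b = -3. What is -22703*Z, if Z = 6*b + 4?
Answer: 317842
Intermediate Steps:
Z = -14 (Z = 6*(-3) + 4 = -18 + 4 = -14)
-22703*Z = -22703*(-14) = 317842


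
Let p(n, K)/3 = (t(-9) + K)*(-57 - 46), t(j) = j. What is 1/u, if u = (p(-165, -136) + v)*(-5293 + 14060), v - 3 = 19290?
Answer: 1/561947166 ≈ 1.7795e-9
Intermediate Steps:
v = 19293 (v = 3 + 19290 = 19293)
p(n, K) = 2781 - 309*K (p(n, K) = 3*((-9 + K)*(-57 - 46)) = 3*((-9 + K)*(-103)) = 3*(927 - 103*K) = 2781 - 309*K)
u = 561947166 (u = ((2781 - 309*(-136)) + 19293)*(-5293 + 14060) = ((2781 + 42024) + 19293)*8767 = (44805 + 19293)*8767 = 64098*8767 = 561947166)
1/u = 1/561947166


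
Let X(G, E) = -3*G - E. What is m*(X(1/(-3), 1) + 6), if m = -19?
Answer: -114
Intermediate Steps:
X(G, E) = -E - 3*G
m*(X(1/(-3), 1) + 6) = -19*((-1*1 - 3/(-3)) + 6) = -19*((-1 - 3*(-⅓)) + 6) = -19*((-1 + 1) + 6) = -19*(0 + 6) = -19*6 = -114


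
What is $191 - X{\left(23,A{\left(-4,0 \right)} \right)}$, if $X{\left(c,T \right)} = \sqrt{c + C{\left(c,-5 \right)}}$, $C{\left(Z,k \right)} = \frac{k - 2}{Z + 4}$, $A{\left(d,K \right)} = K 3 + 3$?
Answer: $191 - \frac{\sqrt{1842}}{9} \approx 186.23$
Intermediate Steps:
$A{\left(d,K \right)} = 3 + 3 K$ ($A{\left(d,K \right)} = 3 K + 3 = 3 + 3 K$)
$C{\left(Z,k \right)} = \frac{-2 + k}{4 + Z}$
$X{\left(c,T \right)} = \sqrt{c - \frac{7}{4 + c}}$ ($X{\left(c,T \right)} = \sqrt{c + \frac{-2 - 5}{4 + c}} = \sqrt{c + \frac{1}{4 + c} \left(-7\right)} = \sqrt{c - \frac{7}{4 + c}}$)
$191 - X{\left(23,A{\left(-4,0 \right)} \right)} = 191 - \sqrt{\frac{-7 + 23 \left(4 + 23\right)}{4 + 23}} = 191 - \sqrt{\frac{-7 + 23 \cdot 27}{27}} = 191 - \sqrt{\frac{-7 + 621}{27}} = 191 - \sqrt{\frac{1}{27} \cdot 614} = 191 - \sqrt{\frac{614}{27}} = 191 - \frac{\sqrt{1842}}{9}$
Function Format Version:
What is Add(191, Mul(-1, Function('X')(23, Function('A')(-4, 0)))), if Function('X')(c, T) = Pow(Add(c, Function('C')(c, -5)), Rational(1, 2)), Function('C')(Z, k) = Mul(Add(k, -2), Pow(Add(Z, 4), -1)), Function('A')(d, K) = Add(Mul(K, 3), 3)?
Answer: Add(191, Mul(Rational(-1, 9), Pow(1842, Rational(1, 2)))) ≈ 186.23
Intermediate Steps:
Function('A')(d, K) = Add(3, Mul(3, K)) (Function('A')(d, K) = Add(Mul(3, K), 3) = Add(3, Mul(3, K)))
Function('C')(Z, k) = Mul(Pow(Add(4, Z), -1), Add(-2, k)) (Function('C')(Z, k) = Mul(Add(-2, k), Pow(Add(4, Z), -1)) = Mul(Pow(Add(4, Z), -1), Add(-2, k)))
Function('X')(c, T) = Pow(Add(c, Mul(-7, Pow(Add(4, c), -1))), Rational(1, 2)) (Function('X')(c, T) = Pow(Add(c, Mul(Pow(Add(4, c), -1), Add(-2, -5))), Rational(1, 2)) = Pow(Add(c, Mul(Pow(Add(4, c), -1), -7)), Rational(1, 2)) = Pow(Add(c, Mul(-7, Pow(Add(4, c), -1))), Rational(1, 2)))
Add(191, Mul(-1, Function('X')(23, Function('A')(-4, 0)))) = Add(191, Mul(-1, Pow(Mul(Pow(Add(4, 23), -1), Add(-7, Mul(23, Add(4, 23)))), Rational(1, 2)))) = Add(191, Mul(-1, Pow(Mul(Pow(27, -1), Add(-7, Mul(23, 27))), Rational(1, 2)))) = Add(191, Mul(-1, Pow(Mul(Rational(1, 27), Add(-7, 621)), Rational(1, 2)))) = Add(191, Mul(-1, Pow(Mul(Rational(1, 27), 614), Rational(1, 2)))) = Add(191, Mul(-1, Pow(Rational(614, 27), Rational(1, 2)))) = Add(191, Mul(-1, Mul(Rational(1, 9), Pow(1842, Rational(1, 2))))) = Add(191, Mul(Rational(-1, 9), Pow(1842, Rational(1, 2))))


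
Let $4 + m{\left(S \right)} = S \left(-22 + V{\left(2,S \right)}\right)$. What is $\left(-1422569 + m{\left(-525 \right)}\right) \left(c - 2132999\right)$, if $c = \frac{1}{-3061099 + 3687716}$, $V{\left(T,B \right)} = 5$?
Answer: $\frac{1889444362367245536}{626617} \approx 3.0153 \cdot 10^{12}$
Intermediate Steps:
$c = \frac{1}{626617} \approx 1.5959 \cdot 10^{-6}$
$m{\left(S \right)} = -4 - 17 S$ ($m{\left(S \right)} = -4 + S \left(-22 + 5\right) = -4 + S \left(-17\right) = -4 - 17 S$)
$\left(-1422569 + m{\left(-525 \right)}\right) \left(c - 2132999\right) = \left(-1422569 - -8921\right) \left(\frac{1}{626617} - 2132999\right) = \left(-1422569 + \left(-4 + 8925\right)\right) \left(- \frac{1336573434382}{626617}\right) = \left(-1422569 + 8921\right) \left(- \frac{1336573434382}{626617}\right) = \left(-1413648\right) \left(- \frac{1336573434382}{626617}\right) = \frac{1889444362367245536}{626617}$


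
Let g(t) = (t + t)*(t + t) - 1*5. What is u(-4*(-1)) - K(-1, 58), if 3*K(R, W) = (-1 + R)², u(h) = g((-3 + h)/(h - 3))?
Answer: -7/3 ≈ -2.3333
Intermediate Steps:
g(t) = -5 + 4*t² (g(t) = (2*t)*(2*t) - 5 = 4*t² - 5 = -5 + 4*t²)
u(h) = -1 (u(h) = -5 + 4*((-3 + h)/(h - 3))² = -5 + 4*((-3 + h)/(-3 + h))² = -5 + 4*1² = -5 + 4*1 = -5 + 4 = -1)
K(R, W) = (-1 + R)²/3
u(-4*(-1)) - K(-1, 58) = -1 - (-1 - 1)²/3 = -1 - (-2)²/3 = -1 - 4/3 = -7/3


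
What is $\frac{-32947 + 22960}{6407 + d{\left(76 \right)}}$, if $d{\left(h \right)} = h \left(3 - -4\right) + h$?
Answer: $- \frac{9987}{7015} \approx -1.4237$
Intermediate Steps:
$d{\left(h \right)} = 8 h$ ($d{\left(h \right)} = h \left(3 + 4\right) + h = h 7 + h = 7 h + h = 8 h$)
$\frac{-32947 + 22960}{6407 + d{\left(76 \right)}} = \frac{-32947 + 22960}{6407 + 8 \cdot 76} = - \frac{9987}{6407 + 608} = - \frac{9987}{7015}$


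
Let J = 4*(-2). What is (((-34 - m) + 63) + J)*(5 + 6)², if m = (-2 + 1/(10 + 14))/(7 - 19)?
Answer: 726121/288 ≈ 2521.3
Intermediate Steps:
m = 47/288 (m = (-2 + 1/24)/(-12) = (-2 + 1/24)*(-1/12) = -47/24*(-1/12) = 47/288 ≈ 0.16319)
J = -8
(((-34 - m) + 63) + J)*(5 + 6)² = (((-34 - 1*47/288) + 63) - 8)*(5 + 6)² = (((-34 - 47/288) + 63) - 8)*11² = ((-9839/288 + 63) - 8)*121 = (8305/288 - 8)*121 = (6001/288)*121 = 726121/288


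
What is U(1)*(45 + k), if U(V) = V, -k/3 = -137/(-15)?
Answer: 88/5 ≈ 17.600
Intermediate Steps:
k = -137/5 (k = -(-411)/(-15) = -(-411)*(-1)/15 = -3*137/15 = -137/5 ≈ -27.400)
U(1)*(45 + k) = 1*(45 - 137/5) = 1*(88/5) = 88/5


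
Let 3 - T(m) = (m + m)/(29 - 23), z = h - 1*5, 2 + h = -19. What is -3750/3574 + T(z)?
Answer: 56920/5361 ≈ 10.617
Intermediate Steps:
h = -21 (h = -2 - 19 = -21)
z = -26 (z = -21 - 1*5 = -21 - 5 = -26)
T(m) = 3 - m/3 (T(m) = 3 - (m + m)/(29 - 23) = 3 - 2*m/6 = 3 - m/3)
-3750/3574 + T(z) = -3750/3574 + (3 - 1/3*(-26)) = -3750*1/3574 + (3 + 26/3) = -1875/1787 + 35/3 = 56920/5361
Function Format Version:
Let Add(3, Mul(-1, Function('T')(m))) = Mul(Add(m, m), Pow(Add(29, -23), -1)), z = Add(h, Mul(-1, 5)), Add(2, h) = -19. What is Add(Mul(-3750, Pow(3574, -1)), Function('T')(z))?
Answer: Rational(56920, 5361) ≈ 10.617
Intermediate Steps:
h = -21 (h = Add(-2, -19) = -21)
z = -26 (z = Add(-21, Mul(-1, 5)) = Add(-21, -5) = -26)
Function('T')(m) = Add(3, Mul(Rational(-1, 3), m)) (Function('T')(m) = Add(3, Mul(-1, Mul(Add(m, m), Pow(Add(29, -23), -1)))) = Add(3, Mul(-1, Mul(Mul(2, m), Pow(6, -1)))) = Add(3, Mul(-1, Mul(Mul(2, m), Rational(1, 6)))) = Add(3, Mul(-1, Mul(Rational(1, 3), m))) = Add(3, Mul(Rational(-1, 3), m)))
Add(Mul(-3750, Pow(3574, -1)), Function('T')(z)) = Add(Mul(-3750, Pow(3574, -1)), Add(3, Mul(Rational(-1, 3), -26))) = Add(Mul(-3750, Rational(1, 3574)), Add(3, Rational(26, 3))) = Add(Rational(-1875, 1787), Rational(35, 3)) = Rational(56920, 5361)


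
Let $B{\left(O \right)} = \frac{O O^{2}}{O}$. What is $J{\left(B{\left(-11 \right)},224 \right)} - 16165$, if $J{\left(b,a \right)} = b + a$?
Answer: $-15820$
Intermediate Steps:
$B{\left(O \right)} = O^{2}$ ($B{\left(O \right)} = \frac{O^{3}}{O} = O^{2}$)
$J{\left(b,a \right)} = a + b$
$J{\left(B{\left(-11 \right)},224 \right)} - 16165 = \left(224 + \left(-11\right)^{2}\right) - 16165 = \left(224 + 121\right) - 16165 = 345 - 16165 = -15820$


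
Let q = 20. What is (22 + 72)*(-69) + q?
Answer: -6466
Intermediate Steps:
(22 + 72)*(-69) + q = (22 + 72)*(-69) + 20 = 94*(-69) + 20 = -6486 + 20 = -6466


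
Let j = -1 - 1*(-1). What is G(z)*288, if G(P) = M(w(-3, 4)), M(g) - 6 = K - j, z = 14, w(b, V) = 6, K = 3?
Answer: 2592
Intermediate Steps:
j = 0 (j = -1 + 1 = 0)
M(g) = 9 (M(g) = 6 + (3 - 1*0) = 6 + (3 + 0) = 6 + 3 = 9)
G(P) = 9
G(z)*288 = 9*288 = 2592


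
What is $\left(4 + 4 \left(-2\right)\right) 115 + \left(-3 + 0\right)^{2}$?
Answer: $-451$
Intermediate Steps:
$\left(4 + 4 \left(-2\right)\right) 115 + \left(-3 + 0\right)^{2} = \left(4 - 8\right) 115 + \left(-3\right)^{2} = \left(-4\right) 115 + 9 = -460 + 9 = -451$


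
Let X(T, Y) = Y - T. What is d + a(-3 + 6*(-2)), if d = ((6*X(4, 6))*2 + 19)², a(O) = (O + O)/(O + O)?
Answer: 1850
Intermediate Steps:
a(O) = 1 (a(O) = (2*O)/((2*O)) = (2*O)*(1/(2*O)) = 1)
d = 1849 (d = ((6*(6 - 1*4))*2 + 19)² = ((6*(6 - 4))*2 + 19)² = ((6*2)*2 + 19)² = (12*2 + 19)² = (24 + 19)² = 43² = 1849)
d + a(-3 + 6*(-2)) = 1849 + 1 = 1850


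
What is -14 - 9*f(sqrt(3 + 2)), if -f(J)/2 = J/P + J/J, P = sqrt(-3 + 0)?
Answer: 4 - 6*I*sqrt(15) ≈ 4.0 - 23.238*I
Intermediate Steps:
P = I*sqrt(3) (P = sqrt(-3) = I*sqrt(3) ≈ 1.732*I)
f(J) = -2 + 2*I*J*sqrt(3)/3 (f(J) = -2*(J/((I*sqrt(3))) + J/J) = -2*(J*(-I*sqrt(3)/3) + 1) = -2*(-I*J*sqrt(3)/3 + 1) = -2*(1 - I*J*sqrt(3)/3) = -2 + 2*I*J*sqrt(3)/3)
-14 - 9*f(sqrt(3 + 2)) = -14 - 9*(-2 + 2*I*sqrt(3 + 2)*sqrt(3)/3) = -14 - 9*(-2 + 2*I*sqrt(5)*sqrt(3)/3) = -14 - 9*(-2 + 2*I*sqrt(15)/3) = -14 + (18 - 6*I*sqrt(15)) = 4 - 6*I*sqrt(15)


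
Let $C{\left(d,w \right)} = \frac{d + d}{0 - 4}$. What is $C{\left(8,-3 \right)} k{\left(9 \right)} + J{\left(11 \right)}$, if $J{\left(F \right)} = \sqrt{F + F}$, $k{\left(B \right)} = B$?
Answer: $-36 + \sqrt{22} \approx -31.31$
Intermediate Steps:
$C{\left(d,w \right)} = - \frac{d}{2}$ ($C{\left(d,w \right)} = \frac{2 d}{-4} = 2 d \left(- \frac{1}{4}\right) = - \frac{d}{2}$)
$J{\left(F \right)} = \sqrt{2} \sqrt{F}$ ($J{\left(F \right)} = \sqrt{2 F} = \sqrt{2} \sqrt{F}$)
$C{\left(8,-3 \right)} k{\left(9 \right)} + J{\left(11 \right)} = \left(- \frac{1}{2}\right) 8 \cdot 9 + \sqrt{2} \sqrt{11} = \left(-4\right) 9 + \sqrt{22} = -36 + \sqrt{22}$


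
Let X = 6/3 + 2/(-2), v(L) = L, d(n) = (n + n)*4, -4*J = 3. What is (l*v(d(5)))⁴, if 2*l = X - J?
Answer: 1500625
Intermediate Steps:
J = -¾ (J = -¼*3 = -¾ ≈ -0.75000)
d(n) = 8*n (d(n) = (2*n)*4 = 8*n)
X = 1 (X = 6*(⅓) + 2*(-½) = 2 - 1 = 1)
l = 7/8 (l = (1 - 1*(-¾))/2 = (1 + ¾)/2 = (½)*(7/4) = 7/8 ≈ 0.87500)
(l*v(d(5)))⁴ = (7*(8*5)/8)⁴ = ((7/8)*40)⁴ = 35⁴ = 1500625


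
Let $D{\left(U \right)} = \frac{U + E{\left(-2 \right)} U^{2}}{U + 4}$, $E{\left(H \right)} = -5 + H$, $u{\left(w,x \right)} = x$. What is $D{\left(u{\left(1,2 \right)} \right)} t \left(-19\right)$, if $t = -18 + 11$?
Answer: $- \frac{1729}{3} \approx -576.33$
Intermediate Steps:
$t = -7$
$D{\left(U \right)} = \frac{U - 7 U^{2}}{4 + U}$ ($D{\left(U \right)} = \frac{U + \left(-5 - 2\right) U^{2}}{U + 4} = \frac{U - 7 U^{2}}{4 + U}$)
$D{\left(u{\left(1,2 \right)} \right)} t \left(-19\right) = \frac{2 \left(1 - 14\right)}{4 + 2} \left(-7\right) \left(-19\right) = \frac{2 \left(1 - 14\right)}{6} \left(-7\right) \left(-19\right) = 2 \cdot \frac{1}{6} \left(-13\right) \left(-7\right) \left(-19\right) = \left(- \frac{13}{3}\right) \left(-7\right) \left(-19\right) = \frac{91}{3} \left(-19\right) = - \frac{1729}{3}$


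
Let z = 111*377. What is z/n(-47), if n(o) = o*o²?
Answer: -41847/103823 ≈ -0.40306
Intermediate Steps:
n(o) = o³
z = 41847
z/n(-47) = 41847/((-47)³) = 41847/(-103823) = 41847*(-1/103823) = -41847/103823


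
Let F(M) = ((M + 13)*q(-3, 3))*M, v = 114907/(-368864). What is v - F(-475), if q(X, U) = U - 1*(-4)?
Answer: -566630548507/368864 ≈ -1.5362e+6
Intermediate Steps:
q(X, U) = 4 + U (q(X, U) = U + 4 = 4 + U)
v = -114907/368864 (v = 114907*(-1/368864) = -114907/368864 ≈ -0.31152)
F(M) = M*(91 + 7*M) (F(M) = ((M + 13)*(4 + 3))*M = ((13 + M)*7)*M = (91 + 7*M)*M = M*(91 + 7*M))
v - F(-475) = -114907/368864 - 7*(-475)*(13 - 475) = -114907/368864 - 7*(-475)*(-462) = -114907/368864 - 1*1536150 = -114907/368864 - 1536150 = -566630548507/368864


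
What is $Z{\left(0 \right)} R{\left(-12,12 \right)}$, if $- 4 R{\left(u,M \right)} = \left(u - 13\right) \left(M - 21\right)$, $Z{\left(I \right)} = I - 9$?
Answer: $\frac{2025}{4} \approx 506.25$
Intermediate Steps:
$Z{\left(I \right)} = -9 + I$
$R{\left(u,M \right)} = - \frac{\left(-21 + M\right) \left(-13 + u\right)}{4}$ ($R{\left(u,M \right)} = - \frac{\left(u - 13\right) \left(M - 21\right)}{4} = - \frac{\left(-13 + u\right) \left(-21 + M\right)}{4} = - \frac{\left(-21 + M\right) \left(-13 + u\right)}{4}$)
$Z{\left(0 \right)} R{\left(-12,12 \right)} = \left(-9 + 0\right) \left(- \frac{273}{4} + \frac{13}{4} \cdot 12 + \frac{21}{4} \left(-12\right) - 3 \left(-12\right)\right) = - 9 \left(- \frac{273}{4} + 39 - 63 + 36\right) = \left(-9\right) \left(- \frac{225}{4}\right) = \frac{2025}{4}$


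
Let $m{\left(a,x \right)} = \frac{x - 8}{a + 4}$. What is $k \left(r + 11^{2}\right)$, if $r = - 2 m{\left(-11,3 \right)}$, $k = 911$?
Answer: $\frac{762507}{7} \approx 1.0893 \cdot 10^{5}$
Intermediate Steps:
$m{\left(a,x \right)} = \frac{-8 + x}{4 + a}$
$r = - \frac{10}{7}$ ($r = - 2 \frac{-8 + 3}{4 - 11} = - 2 \frac{1}{-7} \left(-5\right) = - 2 \left(\left(- \frac{1}{7}\right) \left(-5\right)\right) = \left(-2\right) \frac{5}{7} = - \frac{10}{7} \approx -1.4286$)
$k \left(r + 11^{2}\right) = 911 \left(- \frac{10}{7} + 11^{2}\right) = 911 \left(- \frac{10}{7} + 121\right) = 911 \cdot \frac{837}{7} = \frac{762507}{7}$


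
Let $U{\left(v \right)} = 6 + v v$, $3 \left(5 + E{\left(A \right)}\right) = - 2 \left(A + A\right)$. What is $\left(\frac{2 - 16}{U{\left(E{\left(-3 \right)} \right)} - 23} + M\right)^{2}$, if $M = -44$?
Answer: $\frac{119025}{64} \approx 1859.8$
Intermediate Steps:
$E{\left(A \right)} = -5 - \frac{4 A}{3}$ ($E{\left(A \right)} = -5 + \frac{\left(-2\right) \left(A + A\right)}{3} = -5 + \frac{\left(-2\right) 2 A}{3} = -5 + \frac{\left(-4\right) A}{3} = -5 - \frac{4 A}{3}$)
$U{\left(v \right)} = 6 + v^{2}$
$\left(\frac{2 - 16}{U{\left(E{\left(-3 \right)} \right)} - 23} + M\right)^{2} = \left(\frac{2 - 16}{\left(6 + \left(-5 - -4\right)^{2}\right) - 23} - 44\right)^{2} = \left(- \frac{14}{\left(6 + \left(-5 + 4\right)^{2}\right) - 23} - 44\right)^{2} = \left(- \frac{14}{\left(6 + \left(-1\right)^{2}\right) - 23} - 44\right)^{2} = \left(- \frac{14}{\left(6 + 1\right) - 23} - 44\right)^{2} = \left(- \frac{14}{7 - 23} - 44\right)^{2} = \left(- \frac{14}{-16} - 44\right)^{2} = \left(\left(-14\right) \left(- \frac{1}{16}\right) - 44\right)^{2} = \left(\frac{7}{8} - 44\right)^{2} = \left(- \frac{345}{8}\right)^{2} = \frac{119025}{64}$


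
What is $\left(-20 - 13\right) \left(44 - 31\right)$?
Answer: $-429$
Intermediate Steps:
$\left(-20 - 13\right) \left(44 - 31\right) = \left(-20 - 13\right) 13 = \left(-33\right) 13 = -429$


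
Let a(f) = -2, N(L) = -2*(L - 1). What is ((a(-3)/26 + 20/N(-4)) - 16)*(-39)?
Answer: 549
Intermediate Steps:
N(L) = 2 - 2*L (N(L) = -2*(-1 + L) = 2 - 2*L)
((a(-3)/26 + 20/N(-4)) - 16)*(-39) = ((-2/26 + 20/(2 - 2*(-4))) - 16)*(-39) = ((-2*1/26 + 20/(2 + 8)) - 16)*(-39) = ((-1/13 + 20/10) - 16)*(-39) = ((-1/13 + 20*(1/10)) - 16)*(-39) = ((-1/13 + 2) - 16)*(-39) = (25/13 - 16)*(-39) = -183/13*(-39) = 549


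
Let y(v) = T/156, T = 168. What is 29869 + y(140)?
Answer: 388311/13 ≈ 29870.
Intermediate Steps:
y(v) = 14/13 (y(v) = 168/156 = 168*(1/156) = 14/13)
29869 + y(140) = 29869 + 14/13 = 388311/13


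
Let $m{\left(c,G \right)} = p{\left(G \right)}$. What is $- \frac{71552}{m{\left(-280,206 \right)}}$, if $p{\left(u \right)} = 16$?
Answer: $-4472$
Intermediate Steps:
$m{\left(c,G \right)} = 16$
$- \frac{71552}{m{\left(-280,206 \right)}} = - \frac{71552}{16} = \left(-71552\right) \frac{1}{16} = -4472$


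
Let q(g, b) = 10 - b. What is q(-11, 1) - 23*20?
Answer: -451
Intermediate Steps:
q(-11, 1) - 23*20 = (10 - 1*1) - 23*20 = (10 - 1) - 460 = 9 - 460 = -451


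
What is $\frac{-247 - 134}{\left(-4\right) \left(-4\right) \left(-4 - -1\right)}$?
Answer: $\frac{127}{16} \approx 7.9375$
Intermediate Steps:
$\frac{-247 - 134}{\left(-4\right) \left(-4\right) \left(-4 - -1\right)} = - \frac{381}{16 \left(-4 + 1\right)} = - \frac{381}{16 \left(-3\right)} = - \frac{381}{-48} = \left(-381\right) \left(- \frac{1}{48}\right) = \frac{127}{16}$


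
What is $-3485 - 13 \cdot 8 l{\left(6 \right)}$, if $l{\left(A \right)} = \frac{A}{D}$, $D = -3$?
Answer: $-3277$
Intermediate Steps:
$l{\left(A \right)} = - \frac{A}{3}$ ($l{\left(A \right)} = \frac{A}{-3} = A \left(- \frac{1}{3}\right) = - \frac{A}{3}$)
$-3485 - 13 \cdot 8 l{\left(6 \right)} = -3485 - 13 \cdot 8 \left(\left(- \frac{1}{3}\right) 6\right) = -3485 - 104 \left(-2\right) = -3485 - -208 = -3485 + 208 = -3277$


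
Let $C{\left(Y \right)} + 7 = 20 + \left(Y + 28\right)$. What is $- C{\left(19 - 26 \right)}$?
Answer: $-34$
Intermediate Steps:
$C{\left(Y \right)} = 41 + Y$ ($C{\left(Y \right)} = -7 + \left(20 + \left(Y + 28\right)\right) = -7 + \left(20 + \left(28 + Y\right)\right) = -7 + \left(48 + Y\right) = 41 + Y$)
$- C{\left(19 - 26 \right)} = - (41 + \left(19 - 26\right)) = - (41 - 7) = \left(-1\right) 34 = -34$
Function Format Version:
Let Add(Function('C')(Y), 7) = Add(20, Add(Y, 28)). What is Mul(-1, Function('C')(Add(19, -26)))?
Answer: -34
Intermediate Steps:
Function('C')(Y) = Add(41, Y) (Function('C')(Y) = Add(-7, Add(20, Add(Y, 28))) = Add(-7, Add(20, Add(28, Y))) = Add(-7, Add(48, Y)) = Add(41, Y))
Mul(-1, Function('C')(Add(19, -26))) = Mul(-1, Add(41, Add(19, -26))) = Mul(-1, Add(41, -7)) = Mul(-1, 34) = -34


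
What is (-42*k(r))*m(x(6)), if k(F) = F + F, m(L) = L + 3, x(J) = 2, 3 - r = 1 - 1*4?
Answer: -2520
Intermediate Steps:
r = 6 (r = 3 - (1 - 1*4) = 3 - (1 - 4) = 3 - 1*(-3) = 3 + 3 = 6)
m(L) = 3 + L
k(F) = 2*F
(-42*k(r))*m(x(6)) = (-84*6)*(3 + 2) = -42*12*5 = -504*5 = -2520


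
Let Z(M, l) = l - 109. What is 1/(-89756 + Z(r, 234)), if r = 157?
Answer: -1/89631 ≈ -1.1157e-5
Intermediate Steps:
Z(M, l) = -109 + l
1/(-89756 + Z(r, 234)) = 1/(-89756 + (-109 + 234)) = 1/(-89756 + 125) = 1/(-89631) = -1/89631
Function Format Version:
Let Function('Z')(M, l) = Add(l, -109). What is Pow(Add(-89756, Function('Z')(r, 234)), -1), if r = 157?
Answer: Rational(-1, 89631) ≈ -1.1157e-5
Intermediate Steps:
Function('Z')(M, l) = Add(-109, l)
Pow(Add(-89756, Function('Z')(r, 234)), -1) = Pow(Add(-89756, Add(-109, 234)), -1) = Pow(Add(-89756, 125), -1) = Pow(-89631, -1) = Rational(-1, 89631)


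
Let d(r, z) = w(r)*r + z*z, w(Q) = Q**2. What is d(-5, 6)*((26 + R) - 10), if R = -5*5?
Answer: 801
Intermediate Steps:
R = -25
d(r, z) = r**3 + z**2 (d(r, z) = r**2*r + z*z = r**3 + z**2)
d(-5, 6)*((26 + R) - 10) = ((-5)**3 + 6**2)*((26 - 25) - 10) = (-125 + 36)*(1 - 10) = -89*(-9) = 801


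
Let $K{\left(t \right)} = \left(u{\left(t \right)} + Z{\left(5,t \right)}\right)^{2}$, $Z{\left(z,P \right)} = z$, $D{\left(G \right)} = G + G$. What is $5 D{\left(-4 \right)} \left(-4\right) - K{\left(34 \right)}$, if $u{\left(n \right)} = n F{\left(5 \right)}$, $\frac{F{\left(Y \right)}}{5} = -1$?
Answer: $-27065$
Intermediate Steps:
$F{\left(Y \right)} = -5$ ($F{\left(Y \right)} = 5 \left(-1\right) = -5$)
$D{\left(G \right)} = 2 G$
$u{\left(n \right)} = - 5 n$ ($u{\left(n \right)} = n \left(-5\right) = - 5 n$)
$K{\left(t \right)} = \left(5 - 5 t\right)^{2}$ ($K{\left(t \right)} = \left(- 5 t + 5\right)^{2} = \left(5 - 5 t\right)^{2}$)
$5 D{\left(-4 \right)} \left(-4\right) - K{\left(34 \right)} = 5 \cdot 2 \left(-4\right) \left(-4\right) - 25 \left(1 - 34\right)^{2} = 5 \left(-8\right) \left(-4\right) - 25 \left(1 - 34\right)^{2} = \left(-40\right) \left(-4\right) - 25 \left(-33\right)^{2} = 160 - 25 \cdot 1089 = 160 - 27225 = -27065$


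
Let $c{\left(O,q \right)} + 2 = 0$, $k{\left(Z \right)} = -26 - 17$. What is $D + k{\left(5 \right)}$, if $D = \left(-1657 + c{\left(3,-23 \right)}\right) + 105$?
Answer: $-1597$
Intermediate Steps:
$k{\left(Z \right)} = -43$
$c{\left(O,q \right)} = -2$ ($c{\left(O,q \right)} = -2 + 0 = -2$)
$D = -1554$ ($D = \left(-1657 - 2\right) + 105 = -1659 + 105 = -1554$)
$D + k{\left(5 \right)} = -1554 - 43 = -1597$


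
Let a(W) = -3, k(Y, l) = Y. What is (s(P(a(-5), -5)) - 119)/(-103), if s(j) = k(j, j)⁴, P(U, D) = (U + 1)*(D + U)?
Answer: -65417/103 ≈ -635.12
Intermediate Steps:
P(U, D) = (1 + U)*(D + U)
s(j) = j⁴
(s(P(a(-5), -5)) - 119)/(-103) = ((-5 - 3 + (-3)² - 5*(-3))⁴ - 119)/(-103) = ((-5 - 3 + 9 + 15)⁴ - 119)*(-1/103) = (16⁴ - 119)*(-1/103) = (65536 - 119)*(-1/103) = 65417*(-1/103) = -65417/103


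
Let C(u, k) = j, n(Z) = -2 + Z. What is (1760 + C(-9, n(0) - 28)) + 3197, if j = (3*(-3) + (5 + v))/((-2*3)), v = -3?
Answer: 29749/6 ≈ 4958.2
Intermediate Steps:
j = 7/6 (j = (3*(-3) + (5 - 3))/((-2*3)) = (-9 + 2)/(-6) = -7*(-1/6) = 7/6 ≈ 1.1667)
C(u, k) = 7/6
(1760 + C(-9, n(0) - 28)) + 3197 = (1760 + 7/6) + 3197 = 10567/6 + 3197 = 29749/6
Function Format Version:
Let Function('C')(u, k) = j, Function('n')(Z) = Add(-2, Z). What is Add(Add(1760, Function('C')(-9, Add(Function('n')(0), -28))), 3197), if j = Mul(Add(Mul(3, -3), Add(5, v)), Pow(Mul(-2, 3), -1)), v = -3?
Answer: Rational(29749, 6) ≈ 4958.2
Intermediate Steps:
j = Rational(7, 6) (j = Mul(Add(Mul(3, -3), Add(5, -3)), Pow(Mul(-2, 3), -1)) = Mul(Add(-9, 2), Pow(-6, -1)) = Mul(-7, Rational(-1, 6)) = Rational(7, 6) ≈ 1.1667)
Function('C')(u, k) = Rational(7, 6)
Add(Add(1760, Function('C')(-9, Add(Function('n')(0), -28))), 3197) = Add(Add(1760, Rational(7, 6)), 3197) = Add(Rational(10567, 6), 3197) = Rational(29749, 6)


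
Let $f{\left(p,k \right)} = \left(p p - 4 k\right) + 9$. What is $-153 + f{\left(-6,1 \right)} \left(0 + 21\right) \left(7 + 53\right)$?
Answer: $51507$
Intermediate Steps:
$f{\left(p,k \right)} = 9 + p^{2} - 4 k$ ($f{\left(p,k \right)} = \left(p^{2} - 4 k\right) + 9 = 9 + p^{2} - 4 k$)
$-153 + f{\left(-6,1 \right)} \left(0 + 21\right) \left(7 + 53\right) = -153 + \left(9 + \left(-6\right)^{2} - 4\right) \left(0 + 21\right) \left(7 + 53\right) = -153 + \left(9 + 36 - 4\right) 21 \cdot 60 = -153 + 41 \cdot 1260 = -153 + 51660 = 51507$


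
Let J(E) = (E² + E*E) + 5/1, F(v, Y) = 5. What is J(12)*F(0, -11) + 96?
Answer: 1561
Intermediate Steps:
J(E) = 5 + 2*E² (J(E) = (E² + E²) + 5*1 = 2*E² + 5 = 5 + 2*E²)
J(12)*F(0, -11) + 96 = (5 + 2*12²)*5 + 96 = (5 + 2*144)*5 + 96 = (5 + 288)*5 + 96 = 293*5 + 96 = 1465 + 96 = 1561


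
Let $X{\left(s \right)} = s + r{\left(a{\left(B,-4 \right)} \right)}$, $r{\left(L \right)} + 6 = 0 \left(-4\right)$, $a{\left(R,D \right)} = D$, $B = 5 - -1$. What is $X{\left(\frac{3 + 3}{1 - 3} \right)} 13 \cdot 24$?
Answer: $-2808$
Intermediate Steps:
$B = 6$ ($B = 5 + 1 = 6$)
$r{\left(L \right)} = -6$ ($r{\left(L \right)} = -6 + 0 \left(-4\right) = -6 + 0 = -6$)
$X{\left(s \right)} = -6 + s$ ($X{\left(s \right)} = s - 6 = -6 + s$)
$X{\left(\frac{3 + 3}{1 - 3} \right)} 13 \cdot 24 = \left(-6 + \frac{3 + 3}{1 - 3}\right) 13 \cdot 24 = \left(-6 + \frac{6}{-2}\right) 13 \cdot 24 = \left(-6 + 6 \left(- \frac{1}{2}\right)\right) 13 \cdot 24 = \left(-6 - 3\right) 13 \cdot 24 = \left(-9\right) 13 \cdot 24 = \left(-117\right) 24 = -2808$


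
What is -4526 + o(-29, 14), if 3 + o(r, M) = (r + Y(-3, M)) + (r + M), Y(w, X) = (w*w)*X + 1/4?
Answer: -17787/4 ≈ -4446.8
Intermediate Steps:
Y(w, X) = ¼ + X*w² (Y(w, X) = w²*X + ¼ = X*w² + ¼ = ¼ + X*w²)
o(r, M) = -11/4 + 2*r + 10*M (o(r, M) = -3 + ((r + (¼ + M*(-3)²)) + (r + M)) = -3 + ((r + (¼ + M*9)) + (M + r)) = -3 + ((r + (¼ + 9*M)) + (M + r)) = -3 + ((¼ + r + 9*M) + (M + r)) = -3 + (¼ + 2*r + 10*M) = -11/4 + 2*r + 10*M)
-4526 + o(-29, 14) = -4526 + (-11/4 + 2*(-29) + 10*14) = -4526 + (-11/4 - 58 + 140) = -4526 + 317/4 = -17787/4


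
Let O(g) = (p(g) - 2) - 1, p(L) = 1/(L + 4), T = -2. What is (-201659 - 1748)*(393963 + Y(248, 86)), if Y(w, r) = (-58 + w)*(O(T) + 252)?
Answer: -89777340776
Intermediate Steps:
p(L) = 1/(4 + L)
O(g) = -3 + 1/(4 + g) (O(g) = (1/(4 + g) - 2) - 1 = (-2 + 1/(4 + g)) - 1 = -3 + 1/(4 + g))
Y(w, r) = -14471 + 499*w/2 (Y(w, r) = (-58 + w)*((-11 - 3*(-2))/(4 - 2) + 252) = (-58 + w)*((-11 + 6)/2 + 252) = (-58 + w)*((1/2)*(-5) + 252) = (-58 + w)*(-5/2 + 252) = (-58 + w)*(499/2) = -14471 + 499*w/2)
(-201659 - 1748)*(393963 + Y(248, 86)) = (-201659 - 1748)*(393963 + (-14471 + (499/2)*248)) = -203407*(393963 + (-14471 + 61876)) = -203407*(393963 + 47405) = -203407*441368 = -89777340776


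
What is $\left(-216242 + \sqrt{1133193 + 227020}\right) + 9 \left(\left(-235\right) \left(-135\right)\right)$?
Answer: $69283 + \sqrt{1360213} \approx 70449.0$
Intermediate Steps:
$\left(-216242 + \sqrt{1133193 + 227020}\right) + 9 \left(\left(-235\right) \left(-135\right)\right) = \left(-216242 + \sqrt{1360213}\right) + 9 \cdot 31725 = \left(-216242 + \sqrt{1360213}\right) + 285525 = 69283 + \sqrt{1360213}$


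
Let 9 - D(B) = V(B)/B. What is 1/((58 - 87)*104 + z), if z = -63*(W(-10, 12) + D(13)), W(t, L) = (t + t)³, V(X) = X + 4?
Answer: 13/6506492 ≈ 1.9980e-6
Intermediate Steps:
V(X) = 4 + X
D(B) = 9 - (4 + B)/B
W(t, L) = 8*t³ (W(t, L) = (2*t)³ = 8*t³)
z = 6545700/13 (z = -63*(8*(-10)³ + (8 - 4/13)) = -63*(8*(-1000) + (8 - 4*1/13)) = -63*(-8000 + (8 - 4/13)) = -63*(-8000 + 100/13) = -63*(-103900/13) = 6545700/13 ≈ 5.0352e+5)
1/((58 - 87)*104 + z) = 1/((58 - 87)*104 + 6545700/13) = 1/(-29*104 + 6545700/13) = 1/(-3016 + 6545700/13) = 1/(6506492/13) = 13/6506492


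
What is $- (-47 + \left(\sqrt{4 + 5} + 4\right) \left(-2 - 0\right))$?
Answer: $61$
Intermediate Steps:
$- (-47 + \left(\sqrt{4 + 5} + 4\right) \left(-2 - 0\right)) = - (-47 + \left(\sqrt{9} + 4\right) \left(-2 + 0\right)) = - (-47 + \left(3 + 4\right) \left(-2\right)) = - (-47 + 7 \left(-2\right)) = - (-47 - 14) = \left(-1\right) \left(-61\right) = 61$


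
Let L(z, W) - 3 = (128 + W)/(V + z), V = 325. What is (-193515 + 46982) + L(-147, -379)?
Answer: -26082591/178 ≈ -1.4653e+5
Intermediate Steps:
L(z, W) = 3 + (128 + W)/(325 + z)
(-193515 + 46982) + L(-147, -379) = (-193515 + 46982) + (1103 - 379 + 3*(-147))/(325 - 147) = -146533 + (1103 - 379 - 441)/178 = -146533 + (1/178)*283 = -146533 + 283/178 = -26082591/178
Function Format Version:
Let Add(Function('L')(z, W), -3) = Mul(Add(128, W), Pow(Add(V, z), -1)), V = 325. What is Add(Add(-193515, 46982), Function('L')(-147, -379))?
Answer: Rational(-26082591, 178) ≈ -1.4653e+5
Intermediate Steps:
Function('L')(z, W) = Add(3, Mul(Pow(Add(325, z), -1), Add(128, W))) (Function('L')(z, W) = Add(3, Mul(Add(128, W), Pow(Add(325, z), -1))) = Add(3, Mul(Pow(Add(325, z), -1), Add(128, W))))
Add(Add(-193515, 46982), Function('L')(-147, -379)) = Add(Add(-193515, 46982), Mul(Pow(Add(325, -147), -1), Add(1103, -379, Mul(3, -147)))) = Add(-146533, Mul(Pow(178, -1), Add(1103, -379, -441))) = Add(-146533, Mul(Rational(1, 178), 283)) = Add(-146533, Rational(283, 178)) = Rational(-26082591, 178)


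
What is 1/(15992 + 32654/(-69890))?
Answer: 1205/19269797 ≈ 6.2533e-5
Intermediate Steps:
1/(15992 + 32654/(-69890)) = 1/(15992 + 32654*(-1/69890)) = 1/(15992 - 563/1205) = 1/(19269797/1205) = 1205/19269797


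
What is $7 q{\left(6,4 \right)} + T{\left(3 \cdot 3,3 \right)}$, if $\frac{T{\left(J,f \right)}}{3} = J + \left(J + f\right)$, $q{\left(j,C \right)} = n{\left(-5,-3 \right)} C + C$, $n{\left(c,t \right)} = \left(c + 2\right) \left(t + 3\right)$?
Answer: $91$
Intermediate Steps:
$n{\left(c,t \right)} = \left(2 + c\right) \left(3 + t\right)$
$q{\left(j,C \right)} = C$ ($q{\left(j,C \right)} = \left(6 + 2 \left(-3\right) + 3 \left(-5\right) - -15\right) C + C = \left(6 - 6 - 15 + 15\right) C + C = 0 C + C = 0 + C = C$)
$T{\left(J,f \right)} = 3 f + 6 J$ ($T{\left(J,f \right)} = 3 \left(J + \left(J + f\right)\right) = 3 \left(f + 2 J\right) = 3 f + 6 J$)
$7 q{\left(6,4 \right)} + T{\left(3 \cdot 3,3 \right)} = 7 \cdot 4 + \left(3 \cdot 3 + 6 \cdot 3 \cdot 3\right) = 28 + \left(9 + 6 \cdot 9\right) = 28 + \left(9 + 54\right) = 28 + 63 = 91$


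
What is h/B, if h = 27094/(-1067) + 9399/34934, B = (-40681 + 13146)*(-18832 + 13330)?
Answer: -936473063/5647007989775460 ≈ -1.6584e-7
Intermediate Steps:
B = 151497570 (B = -27535*(-5502) = 151497570)
h = -936473063/37274578 (h = 27094*(-1/1067) + 9399*(1/34934) = -27094/1067 + 9399/34934 = -936473063/37274578 ≈ -25.124)
h/B = -936473063/37274578/151497570 = -936473063/37274578*1/151497570 = -936473063/5647007989775460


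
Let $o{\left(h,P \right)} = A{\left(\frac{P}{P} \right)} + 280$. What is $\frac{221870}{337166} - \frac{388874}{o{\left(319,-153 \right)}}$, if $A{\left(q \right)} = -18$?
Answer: $- \frac{32764240286}{22084373} \approx -1483.6$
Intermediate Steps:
$o{\left(h,P \right)} = 262$ ($o{\left(h,P \right)} = -18 + 280 = 262$)
$\frac{221870}{337166} - \frac{388874}{o{\left(319,-153 \right)}} = \frac{221870}{337166} - \frac{388874}{262} = 221870 \cdot \frac{1}{337166} - \frac{194437}{131} = \frac{110935}{168583} - \frac{194437}{131} = - \frac{32764240286}{22084373}$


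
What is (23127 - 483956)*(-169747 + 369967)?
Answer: -92267182380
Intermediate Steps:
(23127 - 483956)*(-169747 + 369967) = -460829*200220 = -92267182380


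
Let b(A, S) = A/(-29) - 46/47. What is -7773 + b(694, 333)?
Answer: -10628551/1363 ≈ -7797.9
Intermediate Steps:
b(A, S) = -46/47 - A/29 (b(A, S) = A*(-1/29) - 46*1/47 = -A/29 - 46/47 = -46/47 - A/29)
-7773 + b(694, 333) = -7773 + (-46/47 - 1/29*694) = -7773 + (-46/47 - 694/29) = -7773 - 33952/1363 = -10628551/1363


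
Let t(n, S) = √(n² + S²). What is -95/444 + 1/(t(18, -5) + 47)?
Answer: -6493/34410 - √349/1860 ≈ -0.19874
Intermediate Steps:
t(n, S) = √(S² + n²)
-95/444 + 1/(t(18, -5) + 47) = -95/444 + 1/(√((-5)² + 18²) + 47) = -95*1/444 + 1/(√(25 + 324) + 47) = -95/444 + 1/(√349 + 47) = -95/444 + 1/(47 + √349)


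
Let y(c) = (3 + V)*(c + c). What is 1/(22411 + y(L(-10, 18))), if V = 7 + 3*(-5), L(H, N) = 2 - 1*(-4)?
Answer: 1/22351 ≈ 4.4741e-5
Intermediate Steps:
L(H, N) = 6 (L(H, N) = 2 + 4 = 6)
V = -8 (V = 7 - 15 = -8)
y(c) = -10*c (y(c) = (3 - 8)*(c + c) = -10*c)
1/(22411 + y(L(-10, 18))) = 1/(22411 - 10*6) = 1/(22411 - 60) = 1/22351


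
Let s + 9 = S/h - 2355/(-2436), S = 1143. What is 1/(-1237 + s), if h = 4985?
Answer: -4047820/5038742379 ≈ -0.00080334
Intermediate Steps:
s = -31589039/4047820 (s = -9 + (1143/4985 - 2355/(-2436)) = -9 + (1143*(1/4985) - 2355*(-1/2436)) = -9 + (1143/4985 + 785/812) = -9 + 4841341/4047820 = -31589039/4047820 ≈ -7.8040)
1/(-1237 + s) = 1/(-1237 - 31589039/4047820) = 1/(-5038742379/4047820) = -4047820/5038742379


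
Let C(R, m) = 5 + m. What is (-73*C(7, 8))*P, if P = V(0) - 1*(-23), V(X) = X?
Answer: -21827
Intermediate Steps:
P = 23 (P = 0 - 1*(-23) = 0 + 23 = 23)
(-73*C(7, 8))*P = -73*(5 + 8)*23 = -73*13*23 = -949*23 = -21827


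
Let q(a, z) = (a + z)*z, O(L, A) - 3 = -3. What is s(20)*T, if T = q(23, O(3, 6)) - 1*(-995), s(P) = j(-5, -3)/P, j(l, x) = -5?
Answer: -995/4 ≈ -248.75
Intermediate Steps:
O(L, A) = 0 (O(L, A) = 3 - 3 = 0)
q(a, z) = z*(a + z)
s(P) = -5/P
T = 995 (T = 0*(23 + 0) - 1*(-995) = 0*23 + 995 = 0 + 995 = 995)
s(20)*T = -5/20*995 = -5*1/20*995 = -¼*995 = -995/4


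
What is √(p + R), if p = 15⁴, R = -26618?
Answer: √24007 ≈ 154.94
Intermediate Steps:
p = 50625
√(p + R) = √(50625 - 26618) = √24007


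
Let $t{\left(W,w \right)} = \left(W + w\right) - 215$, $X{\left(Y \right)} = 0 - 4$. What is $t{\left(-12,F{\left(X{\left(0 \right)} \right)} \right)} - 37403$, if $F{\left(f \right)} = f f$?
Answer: $-37614$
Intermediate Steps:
$X{\left(Y \right)} = -4$
$F{\left(f \right)} = f^{2}$
$t{\left(W,w \right)} = -215 + W + w$
$t{\left(-12,F{\left(X{\left(0 \right)} \right)} \right)} - 37403 = \left(-215 - 12 + \left(-4\right)^{2}\right) - 37403 = \left(-215 - 12 + 16\right) - 37403 = -211 - 37403 = -37614$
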